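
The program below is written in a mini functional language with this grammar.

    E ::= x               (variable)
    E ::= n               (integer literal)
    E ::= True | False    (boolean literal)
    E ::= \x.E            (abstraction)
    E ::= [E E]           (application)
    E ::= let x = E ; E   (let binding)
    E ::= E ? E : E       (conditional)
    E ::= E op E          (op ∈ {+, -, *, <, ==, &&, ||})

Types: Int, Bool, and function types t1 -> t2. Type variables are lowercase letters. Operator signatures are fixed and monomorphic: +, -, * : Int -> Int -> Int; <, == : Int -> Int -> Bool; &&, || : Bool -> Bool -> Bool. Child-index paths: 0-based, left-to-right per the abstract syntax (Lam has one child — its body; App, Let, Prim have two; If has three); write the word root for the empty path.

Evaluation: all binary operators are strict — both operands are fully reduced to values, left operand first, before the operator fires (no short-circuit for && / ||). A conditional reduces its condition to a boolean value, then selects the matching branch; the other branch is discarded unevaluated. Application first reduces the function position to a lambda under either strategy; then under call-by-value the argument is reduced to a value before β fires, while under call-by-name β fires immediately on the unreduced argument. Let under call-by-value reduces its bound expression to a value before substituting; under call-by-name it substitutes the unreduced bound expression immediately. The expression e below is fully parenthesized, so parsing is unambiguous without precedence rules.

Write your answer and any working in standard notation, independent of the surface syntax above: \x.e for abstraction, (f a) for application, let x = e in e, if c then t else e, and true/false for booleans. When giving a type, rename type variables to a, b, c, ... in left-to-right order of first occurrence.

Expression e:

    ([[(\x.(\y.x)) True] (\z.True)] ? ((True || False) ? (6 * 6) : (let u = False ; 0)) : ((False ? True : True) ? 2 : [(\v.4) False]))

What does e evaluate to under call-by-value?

Working:
step 0: (if (((\x.(\y.x)) true) (\z.true)) then (if (true || false) then (6 * 6) else (let u = false in 0)) else (if (if false then true else true) then 2 else ((\v.4) false)))
step 1: [beta@0.0] (if ((\y.true) (\z.true)) then (if (true || false) then (6 * 6) else (let u = false in 0)) else (if (if false then true else true) then 2 else ((\v.4) false)))
step 2: [beta@0] (if true then (if (true || false) then (6 * 6) else (let u = false in 0)) else (if (if false then true else true) then 2 else ((\v.4) false)))
step 3: [if@root] (if (true || false) then (6 * 6) else (let u = false in 0))
step 4: [delta@0] (if true then (6 * 6) else (let u = false in 0))
step 5: [if@root] (6 * 6)
step 6: [delta@root] 36

Answer: 36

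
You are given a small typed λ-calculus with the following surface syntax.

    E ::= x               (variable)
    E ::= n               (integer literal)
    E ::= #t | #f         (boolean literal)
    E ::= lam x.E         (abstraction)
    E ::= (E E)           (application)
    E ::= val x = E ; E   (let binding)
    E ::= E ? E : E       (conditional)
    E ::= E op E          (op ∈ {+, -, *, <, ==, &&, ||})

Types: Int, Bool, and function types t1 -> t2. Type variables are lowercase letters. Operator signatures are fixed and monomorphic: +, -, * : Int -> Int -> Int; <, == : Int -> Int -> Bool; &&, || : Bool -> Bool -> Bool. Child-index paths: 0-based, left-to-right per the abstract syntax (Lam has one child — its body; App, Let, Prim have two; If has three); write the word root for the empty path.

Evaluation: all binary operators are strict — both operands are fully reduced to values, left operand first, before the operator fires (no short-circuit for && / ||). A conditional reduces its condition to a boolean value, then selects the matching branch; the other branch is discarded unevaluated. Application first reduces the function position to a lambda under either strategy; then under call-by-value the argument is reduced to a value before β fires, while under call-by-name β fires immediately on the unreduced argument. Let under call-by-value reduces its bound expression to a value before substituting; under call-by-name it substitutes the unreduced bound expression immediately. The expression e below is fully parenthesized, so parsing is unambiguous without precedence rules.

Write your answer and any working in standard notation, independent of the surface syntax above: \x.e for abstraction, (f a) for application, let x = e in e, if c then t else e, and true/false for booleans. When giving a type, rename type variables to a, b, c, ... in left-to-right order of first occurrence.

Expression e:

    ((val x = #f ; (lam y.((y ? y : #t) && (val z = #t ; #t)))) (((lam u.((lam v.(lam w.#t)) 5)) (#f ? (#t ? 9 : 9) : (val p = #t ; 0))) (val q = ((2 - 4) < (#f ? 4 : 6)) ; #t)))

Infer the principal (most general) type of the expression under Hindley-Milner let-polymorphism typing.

Answer: Bool

Working:
let x : Bool
y : a
  unify a ~ Bool
y : Bool
  unify Bool ~ Bool
  unify Bool ~ Bool
let z : Bool
  unify Bool ~ Bool
\y._ : Bool -> Bool
\w._ : d -> Bool
\v._ : c -> d -> Bool
  unify c -> d -> Bool ~ Int -> e
  unify c ~ Int
  unify d -> Bool ~ e
_ _ : d -> Bool
\u._ : b -> d -> Bool
  unify Bool ~ Bool
  unify Bool ~ Bool
  unify Int ~ Int
let p : Bool
  unify Int ~ Int
  unify b -> d -> Bool ~ Int -> f
  unify b ~ Int
  unify d -> Bool ~ f
_ _ : d -> Bool
  unify Int ~ Int
  unify Int ~ Int
  unify Int ~ Int
  unify Bool ~ Bool
  unify Int ~ Int
  unify Int ~ Int
let q : Bool
  unify d -> Bool ~ Bool -> g
  unify d ~ Bool
  unify Bool ~ g
_ _ : Bool
  unify Bool -> Bool ~ Bool -> h
  unify Bool ~ Bool
  unify Bool ~ h
_ _ : Bool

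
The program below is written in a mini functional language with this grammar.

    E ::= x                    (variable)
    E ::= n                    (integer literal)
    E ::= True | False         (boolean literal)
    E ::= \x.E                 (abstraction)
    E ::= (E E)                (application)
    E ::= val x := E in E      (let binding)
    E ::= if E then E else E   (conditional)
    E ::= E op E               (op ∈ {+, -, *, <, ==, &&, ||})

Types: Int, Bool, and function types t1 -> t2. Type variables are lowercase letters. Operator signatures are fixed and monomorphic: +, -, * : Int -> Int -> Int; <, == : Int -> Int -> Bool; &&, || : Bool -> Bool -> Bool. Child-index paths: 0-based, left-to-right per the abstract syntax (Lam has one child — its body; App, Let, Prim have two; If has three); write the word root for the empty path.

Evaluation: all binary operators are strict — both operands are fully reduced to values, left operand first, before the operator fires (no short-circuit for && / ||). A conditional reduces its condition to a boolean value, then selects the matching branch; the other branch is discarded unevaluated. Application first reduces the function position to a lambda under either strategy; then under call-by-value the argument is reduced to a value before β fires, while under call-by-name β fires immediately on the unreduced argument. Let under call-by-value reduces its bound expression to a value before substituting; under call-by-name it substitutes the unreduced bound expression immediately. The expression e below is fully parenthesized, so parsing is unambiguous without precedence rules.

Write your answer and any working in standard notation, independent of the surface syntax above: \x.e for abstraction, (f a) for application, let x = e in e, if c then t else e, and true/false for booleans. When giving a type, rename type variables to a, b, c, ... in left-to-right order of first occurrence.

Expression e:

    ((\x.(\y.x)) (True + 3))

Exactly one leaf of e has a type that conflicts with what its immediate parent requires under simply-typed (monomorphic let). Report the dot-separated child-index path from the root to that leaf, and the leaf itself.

Derivation:
x : a
\y._ : b -> a
\x._ : a -> b -> a
  unify Bool ~ Int
  FAIL: mismatch Bool ~ Int

Answer: 1.0 : true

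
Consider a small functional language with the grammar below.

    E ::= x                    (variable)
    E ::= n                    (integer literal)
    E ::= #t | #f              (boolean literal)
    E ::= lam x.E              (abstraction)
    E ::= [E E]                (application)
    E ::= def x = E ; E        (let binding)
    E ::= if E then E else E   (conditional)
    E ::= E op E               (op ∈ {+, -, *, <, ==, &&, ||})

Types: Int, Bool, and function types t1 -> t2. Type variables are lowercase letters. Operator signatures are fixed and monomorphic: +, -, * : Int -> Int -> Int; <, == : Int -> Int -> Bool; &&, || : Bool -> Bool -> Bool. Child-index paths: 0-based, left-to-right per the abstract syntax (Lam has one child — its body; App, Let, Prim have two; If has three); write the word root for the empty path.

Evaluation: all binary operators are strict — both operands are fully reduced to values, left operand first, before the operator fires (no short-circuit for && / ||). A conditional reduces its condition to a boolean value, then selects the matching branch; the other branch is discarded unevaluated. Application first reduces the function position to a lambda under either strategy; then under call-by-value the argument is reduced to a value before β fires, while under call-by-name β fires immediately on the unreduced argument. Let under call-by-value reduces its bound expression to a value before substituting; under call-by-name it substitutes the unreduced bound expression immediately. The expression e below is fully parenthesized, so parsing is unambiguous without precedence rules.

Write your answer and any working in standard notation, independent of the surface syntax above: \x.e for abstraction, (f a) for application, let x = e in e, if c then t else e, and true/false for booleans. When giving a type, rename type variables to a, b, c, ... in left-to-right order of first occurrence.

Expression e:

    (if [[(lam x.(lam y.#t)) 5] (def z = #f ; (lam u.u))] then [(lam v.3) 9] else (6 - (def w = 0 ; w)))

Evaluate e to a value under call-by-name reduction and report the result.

Working:
step 0: (if (((\x.(\y.true)) 5) (let z = false in (\u.u))) then ((\v.3) 9) else (6 - (let w = 0 in w)))
step 1: [beta@0.0] (if ((\y.true) (let z = false in (\u.u))) then ((\v.3) 9) else (6 - (let w = 0 in w)))
step 2: [beta@0] (if true then ((\v.3) 9) else (6 - (let w = 0 in w)))
step 3: [if@root] ((\v.3) 9)
step 4: [beta@root] 3

Answer: 3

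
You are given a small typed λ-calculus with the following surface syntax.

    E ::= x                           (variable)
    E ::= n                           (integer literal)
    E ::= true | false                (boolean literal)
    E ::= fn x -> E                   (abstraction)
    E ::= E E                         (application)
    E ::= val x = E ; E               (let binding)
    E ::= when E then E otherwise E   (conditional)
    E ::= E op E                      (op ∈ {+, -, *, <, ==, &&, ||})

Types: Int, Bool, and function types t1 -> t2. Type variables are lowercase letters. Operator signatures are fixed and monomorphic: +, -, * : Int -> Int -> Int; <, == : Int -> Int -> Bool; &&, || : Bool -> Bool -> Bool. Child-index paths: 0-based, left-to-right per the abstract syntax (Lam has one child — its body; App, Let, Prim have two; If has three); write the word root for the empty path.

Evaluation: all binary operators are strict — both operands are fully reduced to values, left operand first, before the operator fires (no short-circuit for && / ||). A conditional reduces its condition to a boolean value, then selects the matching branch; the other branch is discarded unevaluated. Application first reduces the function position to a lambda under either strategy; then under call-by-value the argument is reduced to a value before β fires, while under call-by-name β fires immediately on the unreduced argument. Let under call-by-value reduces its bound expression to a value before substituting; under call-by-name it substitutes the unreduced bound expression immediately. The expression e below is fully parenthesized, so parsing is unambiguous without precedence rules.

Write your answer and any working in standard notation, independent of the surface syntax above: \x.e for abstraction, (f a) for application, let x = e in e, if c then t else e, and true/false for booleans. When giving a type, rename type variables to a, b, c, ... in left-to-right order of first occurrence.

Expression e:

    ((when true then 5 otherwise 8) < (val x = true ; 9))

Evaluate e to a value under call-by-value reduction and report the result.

Derivation:
step 0: ((if true then 5 else 8) < (let x = true in 9))
step 1: [if@0] (5 < (let x = true in 9))
step 2: [let@1] (5 < 9)
step 3: [delta@root] true

Answer: true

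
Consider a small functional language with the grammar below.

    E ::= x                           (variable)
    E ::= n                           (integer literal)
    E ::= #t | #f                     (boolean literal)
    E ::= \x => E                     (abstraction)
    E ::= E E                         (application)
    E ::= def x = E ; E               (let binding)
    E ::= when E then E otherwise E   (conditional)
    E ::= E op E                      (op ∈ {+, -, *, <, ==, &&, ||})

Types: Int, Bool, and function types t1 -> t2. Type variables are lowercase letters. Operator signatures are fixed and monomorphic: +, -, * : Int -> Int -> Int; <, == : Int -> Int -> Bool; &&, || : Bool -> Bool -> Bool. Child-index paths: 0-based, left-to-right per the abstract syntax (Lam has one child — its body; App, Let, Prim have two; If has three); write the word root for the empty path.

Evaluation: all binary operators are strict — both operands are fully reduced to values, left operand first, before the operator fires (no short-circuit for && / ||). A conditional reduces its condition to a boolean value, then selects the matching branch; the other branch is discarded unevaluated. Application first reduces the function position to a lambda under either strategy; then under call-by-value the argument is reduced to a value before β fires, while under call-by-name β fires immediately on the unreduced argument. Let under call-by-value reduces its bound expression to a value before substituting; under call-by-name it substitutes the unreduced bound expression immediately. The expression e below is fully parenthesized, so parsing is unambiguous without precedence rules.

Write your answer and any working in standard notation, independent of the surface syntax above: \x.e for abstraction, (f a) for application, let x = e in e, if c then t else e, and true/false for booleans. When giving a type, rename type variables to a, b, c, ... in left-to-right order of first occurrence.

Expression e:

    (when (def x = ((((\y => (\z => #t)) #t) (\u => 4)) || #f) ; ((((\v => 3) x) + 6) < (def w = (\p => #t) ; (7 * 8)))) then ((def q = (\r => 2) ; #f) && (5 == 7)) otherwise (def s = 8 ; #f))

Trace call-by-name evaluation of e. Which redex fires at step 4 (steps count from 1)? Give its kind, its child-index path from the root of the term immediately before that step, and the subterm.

Answer: let at 0.1 : (let w = (\p.true) in (7 * 8))

Working:
step 0: (if (let x = ((((\y.(\z.true)) true) (\u.4)) || false) in ((((\v.3) x) + 6) < (let w = (\p.true) in (7 * 8)))) then ((let q = (\r.2) in false) && (5 == 7)) else (let s = 8 in false))
step 1: [let@0] (if ((((\v.3) ((((\y.(\z.true)) true) (\u.4)) || false)) + 6) < (let w = (\p.true) in (7 * 8))) then ((let q = (\r.2) in false) && (5 == 7)) else (let s = 8 in false))
step 2: [beta@0.0.0] (if ((3 + 6) < (let w = (\p.true) in (7 * 8))) then ((let q = (\r.2) in false) && (5 == 7)) else (let s = 8 in false))
step 3: [delta@0.0] (if (9 < (let w = (\p.true) in (7 * 8))) then ((let q = (\r.2) in false) && (5 == 7)) else (let s = 8 in false))
step 4: [let@0.1] (if (9 < (7 * 8)) then ((let q = (\r.2) in false) && (5 == 7)) else (let s = 8 in false))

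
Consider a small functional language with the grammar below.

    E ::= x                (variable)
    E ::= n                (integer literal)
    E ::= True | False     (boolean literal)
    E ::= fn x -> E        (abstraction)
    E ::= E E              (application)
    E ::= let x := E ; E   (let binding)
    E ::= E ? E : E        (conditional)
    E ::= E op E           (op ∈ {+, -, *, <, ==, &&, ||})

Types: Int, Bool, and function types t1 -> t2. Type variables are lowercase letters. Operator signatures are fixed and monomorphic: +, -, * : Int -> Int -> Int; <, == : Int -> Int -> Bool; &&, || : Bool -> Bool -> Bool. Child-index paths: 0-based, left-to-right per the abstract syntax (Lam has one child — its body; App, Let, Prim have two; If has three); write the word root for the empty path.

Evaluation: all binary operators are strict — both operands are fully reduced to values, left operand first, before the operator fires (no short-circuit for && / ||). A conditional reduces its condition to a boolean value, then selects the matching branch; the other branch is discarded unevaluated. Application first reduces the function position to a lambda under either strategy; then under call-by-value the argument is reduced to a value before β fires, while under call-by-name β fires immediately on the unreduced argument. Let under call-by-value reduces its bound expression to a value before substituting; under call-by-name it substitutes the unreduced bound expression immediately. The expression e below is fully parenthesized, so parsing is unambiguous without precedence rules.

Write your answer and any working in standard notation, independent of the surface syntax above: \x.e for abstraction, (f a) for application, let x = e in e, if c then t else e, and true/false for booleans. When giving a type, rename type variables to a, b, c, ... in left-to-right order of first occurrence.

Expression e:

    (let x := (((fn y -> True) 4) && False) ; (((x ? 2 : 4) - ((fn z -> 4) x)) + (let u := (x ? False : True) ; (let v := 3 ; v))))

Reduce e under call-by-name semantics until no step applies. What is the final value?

Working:
step 0: (let x = (((\y.true) 4) && false) in (((if x then 2 else 4) - ((\z.4) x)) + (let u = (if x then false else true) in (let v = 3 in v))))
step 1: [let@root] (((if (((\y.true) 4) && false) then 2 else 4) - ((\z.4) (((\y.true) 4) && false))) + (let u = (if (((\y.true) 4) && false) then false else true) in (let v = 3 in v)))
step 2: [beta@0.0.0.0] (((if (true && false) then 2 else 4) - ((\z.4) (((\y.true) 4) && false))) + (let u = (if (((\y.true) 4) && false) then false else true) in (let v = 3 in v)))
step 3: [delta@0.0.0] (((if false then 2 else 4) - ((\z.4) (((\y.true) 4) && false))) + (let u = (if (((\y.true) 4) && false) then false else true) in (let v = 3 in v)))
step 4: [if@0.0] ((4 - ((\z.4) (((\y.true) 4) && false))) + (let u = (if (((\y.true) 4) && false) then false else true) in (let v = 3 in v)))
step 5: [beta@0.1] ((4 - 4) + (let u = (if (((\y.true) 4) && false) then false else true) in (let v = 3 in v)))
step 6: [delta@0] (0 + (let u = (if (((\y.true) 4) && false) then false else true) in (let v = 3 in v)))
step 7: [let@1] (0 + (let v = 3 in v))
step 8: [let@1] (0 + 3)
step 9: [delta@root] 3

Answer: 3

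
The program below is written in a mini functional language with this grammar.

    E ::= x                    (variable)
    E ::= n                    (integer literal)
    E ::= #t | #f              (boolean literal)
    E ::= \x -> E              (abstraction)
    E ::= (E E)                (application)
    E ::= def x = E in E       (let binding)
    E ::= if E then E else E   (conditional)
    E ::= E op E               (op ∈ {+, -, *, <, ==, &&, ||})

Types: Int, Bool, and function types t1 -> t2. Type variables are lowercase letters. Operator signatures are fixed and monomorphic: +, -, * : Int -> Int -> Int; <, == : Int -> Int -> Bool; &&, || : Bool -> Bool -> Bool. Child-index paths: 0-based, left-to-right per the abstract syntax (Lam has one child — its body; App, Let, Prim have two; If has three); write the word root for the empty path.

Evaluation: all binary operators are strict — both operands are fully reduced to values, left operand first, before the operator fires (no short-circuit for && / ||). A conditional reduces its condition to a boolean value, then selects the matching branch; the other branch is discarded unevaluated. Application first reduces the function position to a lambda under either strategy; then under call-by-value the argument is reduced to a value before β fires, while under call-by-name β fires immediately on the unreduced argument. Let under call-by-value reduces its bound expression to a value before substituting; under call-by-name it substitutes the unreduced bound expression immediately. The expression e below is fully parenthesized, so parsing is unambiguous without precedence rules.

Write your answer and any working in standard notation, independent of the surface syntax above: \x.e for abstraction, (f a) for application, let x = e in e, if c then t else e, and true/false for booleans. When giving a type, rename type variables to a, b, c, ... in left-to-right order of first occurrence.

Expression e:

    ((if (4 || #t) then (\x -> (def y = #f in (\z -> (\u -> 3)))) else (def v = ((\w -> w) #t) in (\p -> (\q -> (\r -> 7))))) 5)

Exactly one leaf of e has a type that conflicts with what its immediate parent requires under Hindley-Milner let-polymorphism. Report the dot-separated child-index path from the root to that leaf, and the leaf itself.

Trace:
  unify Int ~ Bool
  FAIL: mismatch Int ~ Bool

Answer: 0.0.0 : 4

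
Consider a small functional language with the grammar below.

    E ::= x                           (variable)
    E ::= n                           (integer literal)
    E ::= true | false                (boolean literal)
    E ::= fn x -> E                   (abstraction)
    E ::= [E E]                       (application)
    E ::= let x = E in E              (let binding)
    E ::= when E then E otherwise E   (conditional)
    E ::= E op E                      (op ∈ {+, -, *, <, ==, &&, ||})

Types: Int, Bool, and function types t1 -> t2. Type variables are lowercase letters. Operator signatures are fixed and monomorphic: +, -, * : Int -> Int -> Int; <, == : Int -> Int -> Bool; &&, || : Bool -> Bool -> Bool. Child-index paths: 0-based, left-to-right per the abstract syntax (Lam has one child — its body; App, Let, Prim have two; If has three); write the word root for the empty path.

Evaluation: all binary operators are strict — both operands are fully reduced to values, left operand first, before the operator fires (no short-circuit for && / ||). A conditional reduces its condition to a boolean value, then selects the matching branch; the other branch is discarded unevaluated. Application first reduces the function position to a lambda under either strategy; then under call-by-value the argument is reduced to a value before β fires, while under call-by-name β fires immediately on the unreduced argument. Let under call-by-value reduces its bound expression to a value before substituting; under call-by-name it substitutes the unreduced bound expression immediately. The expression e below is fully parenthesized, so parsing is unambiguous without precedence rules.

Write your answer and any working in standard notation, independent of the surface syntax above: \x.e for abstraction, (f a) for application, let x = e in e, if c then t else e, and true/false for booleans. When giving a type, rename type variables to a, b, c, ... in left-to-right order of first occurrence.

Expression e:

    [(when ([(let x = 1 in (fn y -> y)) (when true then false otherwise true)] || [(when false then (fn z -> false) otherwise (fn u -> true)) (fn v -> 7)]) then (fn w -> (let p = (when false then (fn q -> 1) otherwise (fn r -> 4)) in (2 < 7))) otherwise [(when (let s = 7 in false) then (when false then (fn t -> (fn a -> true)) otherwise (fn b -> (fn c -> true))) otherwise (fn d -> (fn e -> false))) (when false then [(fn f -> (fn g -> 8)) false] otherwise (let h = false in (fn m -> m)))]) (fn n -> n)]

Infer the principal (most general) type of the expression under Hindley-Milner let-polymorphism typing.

Answer: Bool

Working:
let x : Int
y : a
\y._ : a -> a
  unify Bool ~ Bool
  unify Bool ~ Bool
  unify a -> a ~ Bool -> b
  unify a ~ Bool
  unify Bool ~ b
_ _ : Bool
  unify Bool ~ Bool
  unify Bool ~ Bool
\z._ : c -> Bool
\u._ : d -> Bool
  unify c -> Bool ~ d -> Bool
  unify c ~ d
  unify Bool ~ Bool
\v._ : e -> Int
  unify d -> Bool ~ (e -> Int) -> f
  unify d ~ e -> Int
  unify Bool ~ f
_ _ : Bool
  unify Bool ~ Bool
  unify Bool ~ Bool
  unify Bool ~ Bool
\q._ : h -> Int
\r._ : i -> Int
  unify h -> Int ~ i -> Int
  unify h ~ i
  unify Int ~ Int
let p : forall. i -> Int
  unify Int ~ Int
  unify Int ~ Int
\w._ : g -> Bool
let s : Int
  unify Bool ~ Bool
  unify Bool ~ Bool
\a._ : k -> Bool
\t._ : j -> k -> Bool
\c._ : m -> Bool
\b._ : l -> m -> Bool
  unify j -> k -> Bool ~ l -> m -> Bool
  unify j ~ l
  unify k -> Bool ~ m -> Bool
  unify k ~ m
  unify Bool ~ Bool
\e._ : o -> Bool
\d._ : n -> o -> Bool
  unify l -> m -> Bool ~ n -> o -> Bool
  unify l ~ n
  unify m -> Bool ~ o -> Bool
  unify m ~ o
  unify Bool ~ Bool
  unify Bool ~ Bool
\g._ : q -> Int
\f._ : p -> q -> Int
  unify p -> q -> Int ~ Bool -> r
  unify p ~ Bool
  unify q -> Int ~ r
_ _ : q -> Int
let h : Bool
m : s
\m._ : s -> s
  unify q -> Int ~ s -> s
  unify q ~ s
  unify Int ~ s
  unify n -> o -> Bool ~ (Int -> Int) -> t
  unify n ~ Int -> Int
  unify o -> Bool ~ t
_ _ : o -> Bool
  unify g -> Bool ~ o -> Bool
  unify g ~ o
  unify Bool ~ Bool
n : u
\n._ : u -> u
  unify o -> Bool ~ (u -> u) -> v
  unify o ~ u -> u
  unify Bool ~ v
_ _ : Bool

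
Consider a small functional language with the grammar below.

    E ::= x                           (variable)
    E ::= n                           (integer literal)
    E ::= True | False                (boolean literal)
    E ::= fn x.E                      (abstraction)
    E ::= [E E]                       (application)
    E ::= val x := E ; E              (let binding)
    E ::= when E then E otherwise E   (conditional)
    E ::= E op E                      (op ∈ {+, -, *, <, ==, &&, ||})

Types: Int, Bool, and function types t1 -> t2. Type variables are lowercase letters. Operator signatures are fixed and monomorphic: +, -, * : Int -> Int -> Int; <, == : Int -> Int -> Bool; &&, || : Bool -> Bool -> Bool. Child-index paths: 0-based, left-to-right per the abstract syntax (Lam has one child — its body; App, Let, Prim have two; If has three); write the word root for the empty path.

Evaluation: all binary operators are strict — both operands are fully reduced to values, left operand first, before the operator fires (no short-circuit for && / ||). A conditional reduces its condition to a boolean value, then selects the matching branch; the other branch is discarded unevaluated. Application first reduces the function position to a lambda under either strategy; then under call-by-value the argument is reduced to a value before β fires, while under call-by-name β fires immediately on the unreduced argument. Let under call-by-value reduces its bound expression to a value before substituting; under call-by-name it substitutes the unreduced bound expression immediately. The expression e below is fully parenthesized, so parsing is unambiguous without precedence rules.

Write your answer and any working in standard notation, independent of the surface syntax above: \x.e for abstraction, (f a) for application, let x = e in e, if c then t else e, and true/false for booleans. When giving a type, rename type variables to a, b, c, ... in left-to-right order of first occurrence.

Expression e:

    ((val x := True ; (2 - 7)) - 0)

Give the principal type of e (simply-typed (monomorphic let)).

Answer: Int

Working:
let x : Bool
  unify Int ~ Int
  unify Int ~ Int
  unify Int ~ Int
  unify Int ~ Int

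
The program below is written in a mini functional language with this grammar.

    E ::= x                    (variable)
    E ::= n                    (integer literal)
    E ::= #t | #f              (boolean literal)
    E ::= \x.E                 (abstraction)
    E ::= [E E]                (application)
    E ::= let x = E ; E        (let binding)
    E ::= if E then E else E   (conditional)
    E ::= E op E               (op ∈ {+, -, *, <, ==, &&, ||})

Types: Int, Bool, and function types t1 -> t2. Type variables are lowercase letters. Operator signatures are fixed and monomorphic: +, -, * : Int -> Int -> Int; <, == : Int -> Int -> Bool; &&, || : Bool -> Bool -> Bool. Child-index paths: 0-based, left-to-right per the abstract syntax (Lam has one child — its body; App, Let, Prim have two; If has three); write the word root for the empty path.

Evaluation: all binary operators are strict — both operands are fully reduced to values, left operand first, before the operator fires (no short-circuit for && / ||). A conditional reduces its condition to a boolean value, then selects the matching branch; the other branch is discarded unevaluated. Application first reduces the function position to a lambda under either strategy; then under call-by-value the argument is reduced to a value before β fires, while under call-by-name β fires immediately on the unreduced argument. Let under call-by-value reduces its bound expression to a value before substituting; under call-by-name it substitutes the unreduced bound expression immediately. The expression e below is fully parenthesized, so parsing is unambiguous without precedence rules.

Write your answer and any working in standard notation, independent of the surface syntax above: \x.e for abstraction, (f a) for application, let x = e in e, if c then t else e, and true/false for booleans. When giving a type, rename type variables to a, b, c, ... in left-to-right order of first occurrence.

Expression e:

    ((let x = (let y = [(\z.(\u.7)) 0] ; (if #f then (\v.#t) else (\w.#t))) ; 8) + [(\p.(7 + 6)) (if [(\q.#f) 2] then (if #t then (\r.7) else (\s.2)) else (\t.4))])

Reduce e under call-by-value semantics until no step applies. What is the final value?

Answer: 21

Working:
step 0: ((let x = (let y = ((\z.(\u.7)) 0) in (if false then (\v.true) else (\w.true))) in 8) + ((\p.(7 + 6)) (if ((\q.false) 2) then (if true then (\r.7) else (\s.2)) else (\t.4))))
step 1: [beta@0.0.0] ((let x = (let y = (\u.7) in (if false then (\v.true) else (\w.true))) in 8) + ((\p.(7 + 6)) (if ((\q.false) 2) then (if true then (\r.7) else (\s.2)) else (\t.4))))
step 2: [let@0.0] ((let x = (if false then (\v.true) else (\w.true)) in 8) + ((\p.(7 + 6)) (if ((\q.false) 2) then (if true then (\r.7) else (\s.2)) else (\t.4))))
step 3: [if@0.0] ((let x = (\w.true) in 8) + ((\p.(7 + 6)) (if ((\q.false) 2) then (if true then (\r.7) else (\s.2)) else (\t.4))))
step 4: [let@0] (8 + ((\p.(7 + 6)) (if ((\q.false) 2) then (if true then (\r.7) else (\s.2)) else (\t.4))))
step 5: [beta@1.1.0] (8 + ((\p.(7 + 6)) (if false then (if true then (\r.7) else (\s.2)) else (\t.4))))
step 6: [if@1.1] (8 + ((\p.(7 + 6)) (\t.4)))
step 7: [beta@1] (8 + (7 + 6))
step 8: [delta@1] (8 + 13)
step 9: [delta@root] 21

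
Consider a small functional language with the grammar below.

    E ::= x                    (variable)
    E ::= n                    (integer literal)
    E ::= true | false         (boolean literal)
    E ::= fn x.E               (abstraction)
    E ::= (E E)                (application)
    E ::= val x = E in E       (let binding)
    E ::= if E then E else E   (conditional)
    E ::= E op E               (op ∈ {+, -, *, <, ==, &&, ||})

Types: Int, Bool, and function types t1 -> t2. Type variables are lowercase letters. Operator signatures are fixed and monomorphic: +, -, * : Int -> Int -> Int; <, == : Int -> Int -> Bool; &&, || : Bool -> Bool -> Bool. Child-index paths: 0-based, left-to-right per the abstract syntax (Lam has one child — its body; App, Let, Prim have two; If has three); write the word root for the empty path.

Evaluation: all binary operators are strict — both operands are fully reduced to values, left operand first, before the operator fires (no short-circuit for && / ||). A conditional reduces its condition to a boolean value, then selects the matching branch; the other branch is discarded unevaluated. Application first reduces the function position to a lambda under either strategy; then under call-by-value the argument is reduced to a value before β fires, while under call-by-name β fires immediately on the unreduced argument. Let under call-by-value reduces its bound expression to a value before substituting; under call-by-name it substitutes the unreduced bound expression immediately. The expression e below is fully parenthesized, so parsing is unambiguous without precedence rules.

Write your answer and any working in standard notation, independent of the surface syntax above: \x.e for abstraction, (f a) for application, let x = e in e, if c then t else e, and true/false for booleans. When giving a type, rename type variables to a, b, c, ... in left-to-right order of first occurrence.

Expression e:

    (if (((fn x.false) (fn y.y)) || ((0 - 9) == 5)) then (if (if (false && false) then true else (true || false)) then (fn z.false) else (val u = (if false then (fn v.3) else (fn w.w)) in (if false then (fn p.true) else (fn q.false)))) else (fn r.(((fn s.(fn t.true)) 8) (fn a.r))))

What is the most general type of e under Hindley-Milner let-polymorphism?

Answer: a -> Bool

Trace:
\x._ : a -> Bool
y : b
\y._ : b -> b
  unify a -> Bool ~ (b -> b) -> c
  unify a ~ b -> b
  unify Bool ~ c
_ _ : Bool
  unify Bool ~ Bool
  unify Int ~ Int
  unify Int ~ Int
  unify Int ~ Int
  unify Int ~ Int
  unify Bool ~ Bool
  unify Bool ~ Bool
  unify Bool ~ Bool
  unify Bool ~ Bool
  unify Bool ~ Bool
  unify Bool ~ Bool
  unify Bool ~ Bool
  unify Bool ~ Bool
  unify Bool ~ Bool
\z._ : d -> Bool
  unify Bool ~ Bool
\v._ : e -> Int
w : f
\w._ : f -> f
  unify e -> Int ~ f -> f
  unify e ~ f
  unify Int ~ f
let u : Int -> Int
  unify Bool ~ Bool
\p._ : g -> Bool
\q._ : h -> Bool
  unify g -> Bool ~ h -> Bool
  unify g ~ h
  unify Bool ~ Bool
  unify d -> Bool ~ h -> Bool
  unify d ~ h
  unify Bool ~ Bool
\t._ : k -> Bool
\s._ : j -> k -> Bool
  unify j -> k -> Bool ~ Int -> l
  unify j ~ Int
  unify k -> Bool ~ l
_ _ : k -> Bool
r : i
\a._ : m -> i
  unify k -> Bool ~ (m -> i) -> n
  unify k ~ m -> i
  unify Bool ~ n
_ _ : Bool
\r._ : i -> Bool
  unify h -> Bool ~ i -> Bool
  unify h ~ i
  unify Bool ~ Bool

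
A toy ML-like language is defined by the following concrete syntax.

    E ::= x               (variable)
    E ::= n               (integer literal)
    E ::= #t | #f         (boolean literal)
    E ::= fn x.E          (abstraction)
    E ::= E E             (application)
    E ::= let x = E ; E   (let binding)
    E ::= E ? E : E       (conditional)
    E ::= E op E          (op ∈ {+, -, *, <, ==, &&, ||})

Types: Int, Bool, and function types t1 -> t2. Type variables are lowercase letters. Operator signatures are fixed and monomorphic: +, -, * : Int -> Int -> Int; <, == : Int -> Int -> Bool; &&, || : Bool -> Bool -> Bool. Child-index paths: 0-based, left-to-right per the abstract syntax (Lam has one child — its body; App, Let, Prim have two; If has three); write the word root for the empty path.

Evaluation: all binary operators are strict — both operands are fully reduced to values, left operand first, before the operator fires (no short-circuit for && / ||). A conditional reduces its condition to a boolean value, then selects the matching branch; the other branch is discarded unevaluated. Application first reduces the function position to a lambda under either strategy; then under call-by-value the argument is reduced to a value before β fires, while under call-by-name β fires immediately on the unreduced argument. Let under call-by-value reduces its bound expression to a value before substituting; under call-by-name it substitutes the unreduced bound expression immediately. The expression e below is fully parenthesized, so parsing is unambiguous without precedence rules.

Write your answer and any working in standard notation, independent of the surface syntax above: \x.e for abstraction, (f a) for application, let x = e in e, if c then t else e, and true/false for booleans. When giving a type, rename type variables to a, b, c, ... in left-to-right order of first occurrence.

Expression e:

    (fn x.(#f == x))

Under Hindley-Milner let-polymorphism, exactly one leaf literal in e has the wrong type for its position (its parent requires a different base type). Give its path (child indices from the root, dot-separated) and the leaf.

Answer: 0.0 : false

Trace:
  unify Bool ~ Int
  FAIL: mismatch Bool ~ Int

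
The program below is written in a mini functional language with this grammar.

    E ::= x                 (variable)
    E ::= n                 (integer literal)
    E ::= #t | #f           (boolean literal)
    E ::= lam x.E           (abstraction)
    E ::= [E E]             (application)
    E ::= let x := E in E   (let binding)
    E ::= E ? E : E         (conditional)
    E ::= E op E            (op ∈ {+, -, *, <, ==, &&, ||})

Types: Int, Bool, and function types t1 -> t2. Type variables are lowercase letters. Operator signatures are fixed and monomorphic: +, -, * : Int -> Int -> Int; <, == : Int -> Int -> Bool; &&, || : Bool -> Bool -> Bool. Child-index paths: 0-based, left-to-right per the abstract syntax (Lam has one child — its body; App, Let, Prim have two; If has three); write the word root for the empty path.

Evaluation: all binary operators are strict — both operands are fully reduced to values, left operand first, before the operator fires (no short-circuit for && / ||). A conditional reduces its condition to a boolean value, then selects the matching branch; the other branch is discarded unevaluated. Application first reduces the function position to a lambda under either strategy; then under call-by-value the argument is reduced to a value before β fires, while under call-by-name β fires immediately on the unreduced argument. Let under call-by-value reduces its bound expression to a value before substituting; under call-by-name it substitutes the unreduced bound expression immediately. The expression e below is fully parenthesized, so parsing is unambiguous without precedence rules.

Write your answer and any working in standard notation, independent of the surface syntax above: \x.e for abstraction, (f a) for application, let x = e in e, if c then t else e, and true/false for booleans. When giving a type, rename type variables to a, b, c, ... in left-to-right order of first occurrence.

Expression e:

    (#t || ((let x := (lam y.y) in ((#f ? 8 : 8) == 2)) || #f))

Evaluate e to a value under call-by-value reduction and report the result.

Trace:
step 0: (true || ((let x = (\y.y) in ((if false then 8 else 8) == 2)) || false))
step 1: [let@1.0] (true || (((if false then 8 else 8) == 2) || false))
step 2: [if@1.0.0] (true || ((8 == 2) || false))
step 3: [delta@1.0] (true || (false || false))
step 4: [delta@1] (true || false)
step 5: [delta@root] true

Answer: true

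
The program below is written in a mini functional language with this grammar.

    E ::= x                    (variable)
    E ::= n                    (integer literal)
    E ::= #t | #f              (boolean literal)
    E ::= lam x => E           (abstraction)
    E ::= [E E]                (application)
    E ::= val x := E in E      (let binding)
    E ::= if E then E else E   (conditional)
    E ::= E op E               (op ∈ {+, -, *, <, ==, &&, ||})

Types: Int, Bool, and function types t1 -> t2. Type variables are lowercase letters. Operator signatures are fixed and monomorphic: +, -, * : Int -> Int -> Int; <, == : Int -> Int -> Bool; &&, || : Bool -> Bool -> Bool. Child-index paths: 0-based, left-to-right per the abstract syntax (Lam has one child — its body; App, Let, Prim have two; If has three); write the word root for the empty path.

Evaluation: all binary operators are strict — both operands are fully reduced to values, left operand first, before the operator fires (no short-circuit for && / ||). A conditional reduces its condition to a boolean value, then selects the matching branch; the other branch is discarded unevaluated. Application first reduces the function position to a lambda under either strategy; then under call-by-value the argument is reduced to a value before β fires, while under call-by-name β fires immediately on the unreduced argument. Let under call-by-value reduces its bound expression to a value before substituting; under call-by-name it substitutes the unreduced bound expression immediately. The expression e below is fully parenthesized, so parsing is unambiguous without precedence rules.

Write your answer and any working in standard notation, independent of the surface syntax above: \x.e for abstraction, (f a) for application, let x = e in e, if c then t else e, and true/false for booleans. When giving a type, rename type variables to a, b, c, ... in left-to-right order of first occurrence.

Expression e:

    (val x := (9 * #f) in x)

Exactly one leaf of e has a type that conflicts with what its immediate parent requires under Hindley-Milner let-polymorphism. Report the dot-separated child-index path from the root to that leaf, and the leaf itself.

Answer: 0.1 : false

Working:
  unify Int ~ Int
  unify Bool ~ Int
  FAIL: mismatch Bool ~ Int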